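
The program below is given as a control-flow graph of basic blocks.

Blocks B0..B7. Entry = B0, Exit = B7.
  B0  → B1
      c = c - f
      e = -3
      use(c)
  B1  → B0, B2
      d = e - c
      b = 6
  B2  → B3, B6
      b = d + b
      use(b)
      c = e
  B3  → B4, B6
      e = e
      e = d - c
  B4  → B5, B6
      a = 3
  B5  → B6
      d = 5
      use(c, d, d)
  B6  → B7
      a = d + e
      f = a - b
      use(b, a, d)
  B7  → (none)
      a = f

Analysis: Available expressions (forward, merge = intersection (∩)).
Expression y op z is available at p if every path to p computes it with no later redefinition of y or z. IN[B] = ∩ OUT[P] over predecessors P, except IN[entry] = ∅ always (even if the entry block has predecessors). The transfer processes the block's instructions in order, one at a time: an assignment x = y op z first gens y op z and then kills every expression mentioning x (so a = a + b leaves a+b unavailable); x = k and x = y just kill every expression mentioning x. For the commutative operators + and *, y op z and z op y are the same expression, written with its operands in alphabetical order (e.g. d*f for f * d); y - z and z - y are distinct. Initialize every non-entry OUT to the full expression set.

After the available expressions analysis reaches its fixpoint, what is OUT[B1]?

Converged values:
  B0: | IN={} | OUT={}
  B1: | IN={} | OUT={e-c}
  B2: | IN={e-c} | OUT={}
  B3: | IN={} | OUT={d-c}
  B4: | IN={d-c} | OUT={d-c}
  B5: | IN={d-c} | OUT={}
  B6: | IN={} | OUT={a-b, d+e}
  B7: | IN={a-b, d+e} | OUT={d+e}

Merge at B1: IN[B1] = OUT[B0] = {}
Applying B1's transfer function to that IN value gives OUT[B1] (row B1 above).

Answer: {e-c}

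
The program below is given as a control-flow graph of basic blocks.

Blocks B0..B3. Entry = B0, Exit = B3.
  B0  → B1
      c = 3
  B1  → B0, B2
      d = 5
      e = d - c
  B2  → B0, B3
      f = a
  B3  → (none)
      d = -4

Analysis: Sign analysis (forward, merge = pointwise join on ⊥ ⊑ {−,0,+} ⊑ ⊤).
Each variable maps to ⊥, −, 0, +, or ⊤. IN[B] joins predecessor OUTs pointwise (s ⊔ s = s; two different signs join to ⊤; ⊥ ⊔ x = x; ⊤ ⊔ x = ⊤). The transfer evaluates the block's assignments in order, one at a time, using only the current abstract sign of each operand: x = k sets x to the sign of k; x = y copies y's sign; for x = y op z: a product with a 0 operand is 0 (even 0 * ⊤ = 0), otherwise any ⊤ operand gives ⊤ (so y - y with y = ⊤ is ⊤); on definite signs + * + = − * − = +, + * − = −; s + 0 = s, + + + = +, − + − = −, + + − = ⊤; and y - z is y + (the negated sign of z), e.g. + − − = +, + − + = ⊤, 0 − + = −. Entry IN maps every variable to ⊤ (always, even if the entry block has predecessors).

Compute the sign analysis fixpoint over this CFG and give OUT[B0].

Answer: {a: ⊤, b: ⊤, c: +, d: ⊤, e: ⊤, f: ⊤}

Derivation:
Per-block solution:
  B0:  IN=(all ⊤)  OUT={c:+; rest ⊤}
  B1:  IN={c:+; rest ⊤}  OUT={c:+, d:+; rest ⊤}
  B2:  IN={c:+, d:+; rest ⊤}  OUT={c:+, d:+; rest ⊤}
  B3:  IN={c:+, d:+; rest ⊤}  OUT={c:+, d:-; rest ⊤}

Merge at B0 (entry node, so the boundary value (all ⊤) is joined with the incoming edge(s)): IN[B0] = (all ⊤) ⊔ OUT[B1] ⊔ OUT[B2] = {a: ⊤, b: ⊤, c: ⊤, d: ⊤, e: ⊤, f: ⊤}
Applying B0's transfer function to that IN value gives OUT[B0] (row B0 above).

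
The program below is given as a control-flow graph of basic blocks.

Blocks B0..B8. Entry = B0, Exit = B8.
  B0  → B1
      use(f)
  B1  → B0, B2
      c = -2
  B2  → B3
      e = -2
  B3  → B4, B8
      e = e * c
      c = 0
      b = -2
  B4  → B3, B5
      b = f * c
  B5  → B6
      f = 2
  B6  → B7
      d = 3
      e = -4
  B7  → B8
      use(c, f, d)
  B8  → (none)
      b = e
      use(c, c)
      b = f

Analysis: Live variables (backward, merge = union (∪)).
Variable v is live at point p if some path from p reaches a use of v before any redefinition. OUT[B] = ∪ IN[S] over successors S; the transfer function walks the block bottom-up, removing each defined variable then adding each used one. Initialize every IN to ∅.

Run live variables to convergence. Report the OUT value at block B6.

Fixpoint table:
  B0:   IN={f}   OUT={f}
  B1:   IN={f}   OUT={c, f}
  B2:   IN={c, f}   OUT={c, e, f}
  B3:   IN={c, e, f}   OUT={c, e, f}
  B4:   IN={c, e, f}   OUT={c, e, f}
  B5:   IN={c}   OUT={c, f}
  B6:   IN={c, f}   OUT={c, d, e, f}
  B7:   IN={c, d, e, f}   OUT={c, e, f}
  B8:   IN={c, e, f}   OUT={}

Merge at B6: OUT[B6] = IN[B7] = {c, d, e, f}

Answer: {c, d, e, f}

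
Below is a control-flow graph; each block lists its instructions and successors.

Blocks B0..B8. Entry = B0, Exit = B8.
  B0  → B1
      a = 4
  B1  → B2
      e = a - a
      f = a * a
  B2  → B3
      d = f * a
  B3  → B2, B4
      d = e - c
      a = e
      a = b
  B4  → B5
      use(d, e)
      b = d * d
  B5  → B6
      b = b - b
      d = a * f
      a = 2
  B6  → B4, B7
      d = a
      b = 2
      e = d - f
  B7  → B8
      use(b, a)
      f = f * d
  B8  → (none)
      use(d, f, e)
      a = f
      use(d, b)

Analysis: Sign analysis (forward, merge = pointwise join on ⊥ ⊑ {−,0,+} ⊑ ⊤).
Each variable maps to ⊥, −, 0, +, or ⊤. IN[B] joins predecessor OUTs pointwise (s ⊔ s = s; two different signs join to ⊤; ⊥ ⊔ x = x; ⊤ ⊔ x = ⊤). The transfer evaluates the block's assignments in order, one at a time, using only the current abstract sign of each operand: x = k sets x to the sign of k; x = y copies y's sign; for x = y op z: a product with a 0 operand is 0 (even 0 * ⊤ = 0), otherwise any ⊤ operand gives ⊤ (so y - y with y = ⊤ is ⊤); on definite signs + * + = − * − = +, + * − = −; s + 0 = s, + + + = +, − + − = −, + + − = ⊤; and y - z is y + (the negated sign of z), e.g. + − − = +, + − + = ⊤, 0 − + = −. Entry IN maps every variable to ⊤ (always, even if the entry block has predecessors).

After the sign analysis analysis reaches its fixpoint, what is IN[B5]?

Per-block solution:
  B0:  IN=(all ⊤)  OUT={a:+; rest ⊤}
  B1:  IN={a:+; rest ⊤}  OUT={a:+, f:+; rest ⊤}
  B2:  IN={f:+; rest ⊤}  OUT={f:+; rest ⊤}
  B3:  IN={f:+; rest ⊤}  OUT={f:+; rest ⊤}
  B4:  IN={f:+; rest ⊤}  OUT={f:+; rest ⊤}
  B5:  IN={f:+; rest ⊤}  OUT={a:+, f:+; rest ⊤}
  B6:  IN={a:+, f:+; rest ⊤}  OUT={a:+, b:+, d:+, f:+; rest ⊤}
  B7:  IN={a:+, b:+, d:+, f:+; rest ⊤}  OUT={a:+, b:+, d:+, f:+; rest ⊤}
  B8:  IN={a:+, b:+, d:+, f:+; rest ⊤}  OUT={a:+, b:+, d:+, f:+; rest ⊤}

Merge at B5: IN[B5] = OUT[B4] = {a: ⊤, b: ⊤, c: ⊤, d: ⊤, e: ⊤, f: +}

Answer: {a: ⊤, b: ⊤, c: ⊤, d: ⊤, e: ⊤, f: +}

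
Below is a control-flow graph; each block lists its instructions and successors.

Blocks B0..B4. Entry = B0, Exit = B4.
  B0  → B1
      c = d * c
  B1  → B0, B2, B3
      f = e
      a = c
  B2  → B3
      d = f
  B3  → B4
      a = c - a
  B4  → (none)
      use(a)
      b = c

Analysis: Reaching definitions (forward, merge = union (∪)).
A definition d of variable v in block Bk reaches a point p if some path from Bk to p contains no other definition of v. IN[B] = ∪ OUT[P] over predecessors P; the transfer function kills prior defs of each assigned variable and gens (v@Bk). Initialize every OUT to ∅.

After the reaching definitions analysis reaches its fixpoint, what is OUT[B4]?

Answer: {a@B3, b@B4, c@B0, d@B2, f@B1}

Working:
Converged values:
  B0:  IN={a@B1, c@B0, f@B1}  OUT={a@B1, c@B0, f@B1}
  B1:  IN={a@B1, c@B0, f@B1}  OUT={a@B1, c@B0, f@B1}
  B2:  IN={a@B1, c@B0, f@B1}  OUT={a@B1, c@B0, d@B2, f@B1}
  B3:  IN={a@B1, c@B0, d@B2, f@B1}  OUT={a@B3, c@B0, d@B2, f@B1}
  B4:  IN={a@B3, c@B0, d@B2, f@B1}  OUT={a@B3, b@B4, c@B0, d@B2, f@B1}

Merge at B4: IN[B4] = OUT[B3] = {a@B3, c@B0, d@B2, f@B1}
Applying B4's transfer function to that IN value gives OUT[B4] (row B4 above).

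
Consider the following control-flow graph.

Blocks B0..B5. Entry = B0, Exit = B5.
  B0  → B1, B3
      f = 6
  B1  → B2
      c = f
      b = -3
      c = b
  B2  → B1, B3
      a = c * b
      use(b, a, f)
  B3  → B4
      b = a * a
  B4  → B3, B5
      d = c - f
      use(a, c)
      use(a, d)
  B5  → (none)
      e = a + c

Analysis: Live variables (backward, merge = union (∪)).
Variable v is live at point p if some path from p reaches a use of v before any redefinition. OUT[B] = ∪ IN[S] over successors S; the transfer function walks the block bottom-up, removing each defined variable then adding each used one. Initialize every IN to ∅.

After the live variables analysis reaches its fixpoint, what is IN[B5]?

Converged values:
  B0: | IN={a, c} | OUT={a, c, f}
  B1: | IN={f} | OUT={b, c, f}
  B2: | IN={b, c, f} | OUT={a, c, f}
  B3: | IN={a, c, f} | OUT={a, c, f}
  B4: | IN={a, c, f} | OUT={a, c, f}
  B5: | IN={a, c} | OUT={}

B5 is the boundary node: OUT[B5] = {}
Applying B5's transfer function to that OUT value gives IN[B5] (row B5 above).

Answer: {a, c}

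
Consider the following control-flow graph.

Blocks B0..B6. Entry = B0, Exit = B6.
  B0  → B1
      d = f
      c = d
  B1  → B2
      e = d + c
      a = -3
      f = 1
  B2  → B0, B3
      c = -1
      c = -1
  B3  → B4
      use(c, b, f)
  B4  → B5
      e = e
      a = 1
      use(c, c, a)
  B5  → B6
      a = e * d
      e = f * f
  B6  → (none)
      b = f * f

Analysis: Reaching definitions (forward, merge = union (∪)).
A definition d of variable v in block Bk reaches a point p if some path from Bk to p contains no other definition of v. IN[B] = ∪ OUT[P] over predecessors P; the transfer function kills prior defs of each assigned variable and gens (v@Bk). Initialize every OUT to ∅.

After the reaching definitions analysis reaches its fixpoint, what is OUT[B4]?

Answer: {a@B4, c@B2, d@B0, e@B4, f@B1}

Working:
Fixpoint table:
  B0:  IN={a@B1, c@B2, d@B0, e@B1, f@B1}  OUT={a@B1, c@B0, d@B0, e@B1, f@B1}
  B1:  IN={a@B1, c@B0, d@B0, e@B1, f@B1}  OUT={a@B1, c@B0, d@B0, e@B1, f@B1}
  B2:  IN={a@B1, c@B0, d@B0, e@B1, f@B1}  OUT={a@B1, c@B2, d@B0, e@B1, f@B1}
  B3:  IN={a@B1, c@B2, d@B0, e@B1, f@B1}  OUT={a@B1, c@B2, d@B0, e@B1, f@B1}
  B4:  IN={a@B1, c@B2, d@B0, e@B1, f@B1}  OUT={a@B4, c@B2, d@B0, e@B4, f@B1}
  B5:  IN={a@B4, c@B2, d@B0, e@B4, f@B1}  OUT={a@B5, c@B2, d@B0, e@B5, f@B1}
  B6:  IN={a@B5, c@B2, d@B0, e@B5, f@B1}  OUT={a@B5, b@B6, c@B2, d@B0, e@B5, f@B1}

Merge at B4: IN[B4] = OUT[B3] = {a@B1, c@B2, d@B0, e@B1, f@B1}
Applying B4's transfer function to that IN value gives OUT[B4] (row B4 above).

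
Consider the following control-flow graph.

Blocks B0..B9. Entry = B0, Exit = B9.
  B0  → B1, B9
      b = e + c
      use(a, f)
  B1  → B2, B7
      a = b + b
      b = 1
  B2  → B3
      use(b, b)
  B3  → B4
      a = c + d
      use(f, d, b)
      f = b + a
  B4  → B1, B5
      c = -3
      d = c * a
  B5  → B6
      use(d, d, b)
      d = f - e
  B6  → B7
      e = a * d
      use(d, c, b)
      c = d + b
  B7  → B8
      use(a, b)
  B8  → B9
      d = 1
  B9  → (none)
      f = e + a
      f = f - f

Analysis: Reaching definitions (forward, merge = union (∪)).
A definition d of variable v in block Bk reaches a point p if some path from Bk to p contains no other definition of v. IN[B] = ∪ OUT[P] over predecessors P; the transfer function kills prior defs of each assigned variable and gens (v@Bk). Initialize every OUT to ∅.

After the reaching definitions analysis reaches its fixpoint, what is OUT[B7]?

Fixpoint table:
  B0: | IN={} | OUT={b@B0}
  B1: | IN={a@B3, b@B0, b@B1, c@B4, d@B4, f@B3} | OUT={a@B1, b@B1, c@B4, d@B4, f@B3}
  B2: | IN={a@B1, b@B1, c@B4, d@B4, f@B3} | OUT={a@B1, b@B1, c@B4, d@B4, f@B3}
  B3: | IN={a@B1, b@B1, c@B4, d@B4, f@B3} | OUT={a@B3, b@B1, c@B4, d@B4, f@B3}
  B4: | IN={a@B3, b@B1, c@B4, d@B4, f@B3} | OUT={a@B3, b@B1, c@B4, d@B4, f@B3}
  B5: | IN={a@B3, b@B1, c@B4, d@B4, f@B3} | OUT={a@B3, b@B1, c@B4, d@B5, f@B3}
  B6: | IN={a@B3, b@B1, c@B4, d@B5, f@B3} | OUT={a@B3, b@B1, c@B6, d@B5, e@B6, f@B3}
  B7: | IN={a@B1, a@B3, b@B1, c@B4, c@B6, d@B4, d@B5, e@B6, f@B3} | OUT={a@B1, a@B3, b@B1, c@B4, c@B6, d@B4, d@B5, e@B6, f@B3}
  B8: | IN={a@B1, a@B3, b@B1, c@B4, c@B6, d@B4, d@B5, e@B6, f@B3} | OUT={a@B1, a@B3, b@B1, c@B4, c@B6, d@B8, e@B6, f@B3}
  B9: | IN={a@B1, a@B3, b@B0, b@B1, c@B4, c@B6, d@B8, e@B6, f@B3} | OUT={a@B1, a@B3, b@B0, b@B1, c@B4, c@B6, d@B8, e@B6, f@B9}

Merge at B7: IN[B7] = OUT[B1] ⊔ OUT[B6] = {a@B1, a@B3, b@B1, c@B4, c@B6, d@B4, d@B5, e@B6, f@B3}
Applying B7's transfer function to that IN value gives OUT[B7] (row B7 above).

Answer: {a@B1, a@B3, b@B1, c@B4, c@B6, d@B4, d@B5, e@B6, f@B3}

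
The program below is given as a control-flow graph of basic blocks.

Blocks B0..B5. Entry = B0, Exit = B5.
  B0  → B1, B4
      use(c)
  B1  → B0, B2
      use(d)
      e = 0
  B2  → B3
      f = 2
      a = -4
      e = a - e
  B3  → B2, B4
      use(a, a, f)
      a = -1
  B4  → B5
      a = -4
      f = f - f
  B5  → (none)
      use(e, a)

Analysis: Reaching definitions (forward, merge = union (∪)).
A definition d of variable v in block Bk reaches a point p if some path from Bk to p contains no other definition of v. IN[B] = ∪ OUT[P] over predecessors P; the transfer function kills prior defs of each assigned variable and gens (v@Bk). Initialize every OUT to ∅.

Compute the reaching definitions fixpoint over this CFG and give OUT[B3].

Fixpoint table:
  B0:   IN={e@B1}   OUT={e@B1}
  B1:   IN={e@B1}   OUT={e@B1}
  B2:   IN={a@B3, e@B1, e@B2, f@B2}   OUT={a@B2, e@B2, f@B2}
  B3:   IN={a@B2, e@B2, f@B2}   OUT={a@B3, e@B2, f@B2}
  B4:   IN={a@B3, e@B1, e@B2, f@B2}   OUT={a@B4, e@B1, e@B2, f@B4}
  B5:   IN={a@B4, e@B1, e@B2, f@B4}   OUT={a@B4, e@B1, e@B2, f@B4}

Merge at B3: IN[B3] = OUT[B2] = {a@B2, e@B2, f@B2}
Applying B3's transfer function to that IN value gives OUT[B3] (row B3 above).

Answer: {a@B3, e@B2, f@B2}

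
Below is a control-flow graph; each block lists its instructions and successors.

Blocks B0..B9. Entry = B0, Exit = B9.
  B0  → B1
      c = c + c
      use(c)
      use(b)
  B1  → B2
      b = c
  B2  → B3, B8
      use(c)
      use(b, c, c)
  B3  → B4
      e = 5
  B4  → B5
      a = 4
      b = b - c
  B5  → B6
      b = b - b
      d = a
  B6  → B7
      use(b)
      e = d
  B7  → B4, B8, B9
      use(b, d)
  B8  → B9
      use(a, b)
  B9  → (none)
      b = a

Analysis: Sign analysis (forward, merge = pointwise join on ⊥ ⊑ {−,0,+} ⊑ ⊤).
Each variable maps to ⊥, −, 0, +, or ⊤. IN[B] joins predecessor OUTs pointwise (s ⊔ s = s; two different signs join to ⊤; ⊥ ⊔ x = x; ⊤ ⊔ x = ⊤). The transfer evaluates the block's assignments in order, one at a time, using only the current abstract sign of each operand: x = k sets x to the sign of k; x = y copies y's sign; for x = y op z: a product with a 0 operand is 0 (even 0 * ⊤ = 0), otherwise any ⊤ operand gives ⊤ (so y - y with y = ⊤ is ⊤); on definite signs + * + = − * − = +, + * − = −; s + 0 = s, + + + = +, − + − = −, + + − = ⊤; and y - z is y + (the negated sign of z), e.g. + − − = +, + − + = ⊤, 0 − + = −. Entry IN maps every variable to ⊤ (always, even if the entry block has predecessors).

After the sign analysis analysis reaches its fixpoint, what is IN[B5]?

Per-block solution:
  B0: | IN=(all ⊤) | OUT=(all ⊤)
  B1: | IN=(all ⊤) | OUT=(all ⊤)
  B2: | IN=(all ⊤) | OUT=(all ⊤)
  B3: | IN=(all ⊤) | OUT={e:+; rest ⊤}
  B4: | IN={e:+; rest ⊤} | OUT={a:+, e:+; rest ⊤}
  B5: | IN={a:+, e:+; rest ⊤} | OUT={a:+, d:+, e:+; rest ⊤}
  B6: | IN={a:+, d:+, e:+; rest ⊤} | OUT={a:+, d:+, e:+; rest ⊤}
  B7: | IN={a:+, d:+, e:+; rest ⊤} | OUT={a:+, d:+, e:+; rest ⊤}
  B8: | IN=(all ⊤) | OUT=(all ⊤)
  B9: | IN=(all ⊤) | OUT=(all ⊤)

Merge at B5: IN[B5] = OUT[B4] = {a: +, b: ⊤, c: ⊤, d: ⊤, e: +, f: ⊤}

Answer: {a: +, b: ⊤, c: ⊤, d: ⊤, e: +, f: ⊤}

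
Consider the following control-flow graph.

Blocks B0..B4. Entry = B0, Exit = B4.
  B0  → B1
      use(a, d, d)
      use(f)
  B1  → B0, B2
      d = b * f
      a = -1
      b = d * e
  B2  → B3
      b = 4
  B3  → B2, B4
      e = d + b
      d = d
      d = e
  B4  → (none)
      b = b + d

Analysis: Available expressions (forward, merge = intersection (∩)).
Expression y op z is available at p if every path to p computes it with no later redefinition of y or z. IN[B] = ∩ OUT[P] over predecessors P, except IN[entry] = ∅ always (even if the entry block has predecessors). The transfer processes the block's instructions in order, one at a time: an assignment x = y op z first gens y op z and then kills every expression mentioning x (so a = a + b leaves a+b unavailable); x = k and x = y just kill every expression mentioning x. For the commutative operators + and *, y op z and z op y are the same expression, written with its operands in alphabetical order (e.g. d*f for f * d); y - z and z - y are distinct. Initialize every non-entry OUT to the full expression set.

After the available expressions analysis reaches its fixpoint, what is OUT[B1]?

Per-block solution:
  B0:   IN={}   OUT={}
  B1:   IN={}   OUT={d*e}
  B2:   IN={}   OUT={}
  B3:   IN={}   OUT={}
  B4:   IN={}   OUT={}

Merge at B1: IN[B1] = OUT[B0] = {}
Applying B1's transfer function to that IN value gives OUT[B1] (row B1 above).

Answer: {d*e}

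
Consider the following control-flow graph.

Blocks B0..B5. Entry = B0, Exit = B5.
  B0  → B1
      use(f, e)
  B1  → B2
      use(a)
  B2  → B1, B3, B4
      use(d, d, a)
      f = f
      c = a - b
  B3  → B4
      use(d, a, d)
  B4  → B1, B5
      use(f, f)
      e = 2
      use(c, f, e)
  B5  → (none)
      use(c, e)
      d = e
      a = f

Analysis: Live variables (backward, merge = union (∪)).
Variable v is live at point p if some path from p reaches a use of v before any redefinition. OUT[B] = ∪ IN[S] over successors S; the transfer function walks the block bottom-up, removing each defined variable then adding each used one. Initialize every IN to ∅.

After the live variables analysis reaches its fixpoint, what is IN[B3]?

Converged values:
  B0:  IN={a, b, d, e, f}  OUT={a, b, d, f}
  B1:  IN={a, b, d, f}  OUT={a, b, d, f}
  B2:  IN={a, b, d, f}  OUT={a, b, c, d, f}
  B3:  IN={a, b, c, d, f}  OUT={a, b, c, d, f}
  B4:  IN={a, b, c, d, f}  OUT={a, b, c, d, e, f}
  B5:  IN={c, e, f}  OUT={}

Merge at B3: OUT[B3] = IN[B4] = {a, b, c, d, f}
Applying B3's transfer function to that OUT value gives IN[B3] (row B3 above).

Answer: {a, b, c, d, f}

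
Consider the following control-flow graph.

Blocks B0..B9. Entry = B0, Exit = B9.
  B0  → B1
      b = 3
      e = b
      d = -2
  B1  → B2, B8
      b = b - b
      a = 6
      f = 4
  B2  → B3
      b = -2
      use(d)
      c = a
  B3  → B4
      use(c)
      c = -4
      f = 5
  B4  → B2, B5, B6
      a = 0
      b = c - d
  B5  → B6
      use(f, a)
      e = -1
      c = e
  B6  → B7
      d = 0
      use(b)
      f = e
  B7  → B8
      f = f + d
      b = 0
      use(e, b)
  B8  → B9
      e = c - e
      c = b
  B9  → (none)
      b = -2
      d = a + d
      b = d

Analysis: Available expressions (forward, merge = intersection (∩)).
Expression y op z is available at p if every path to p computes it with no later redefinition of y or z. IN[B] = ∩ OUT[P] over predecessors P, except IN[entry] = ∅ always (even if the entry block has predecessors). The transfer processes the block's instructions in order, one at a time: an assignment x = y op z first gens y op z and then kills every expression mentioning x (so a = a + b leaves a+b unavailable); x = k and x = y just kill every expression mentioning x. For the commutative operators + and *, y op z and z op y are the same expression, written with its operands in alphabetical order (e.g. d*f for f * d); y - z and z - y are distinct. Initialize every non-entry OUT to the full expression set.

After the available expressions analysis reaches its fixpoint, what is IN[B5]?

Answer: {c-d}

Working:
Per-block solution:
  B0:   IN={}   OUT={}
  B1:   IN={}   OUT={}
  B2:   IN={}   OUT={}
  B3:   IN={}   OUT={}
  B4:   IN={}   OUT={c-d}
  B5:   IN={c-d}   OUT={}
  B6:   IN={}   OUT={}
  B7:   IN={}   OUT={}
  B8:   IN={}   OUT={}
  B9:   IN={}   OUT={}

Merge at B5: IN[B5] = OUT[B4] = {c-d}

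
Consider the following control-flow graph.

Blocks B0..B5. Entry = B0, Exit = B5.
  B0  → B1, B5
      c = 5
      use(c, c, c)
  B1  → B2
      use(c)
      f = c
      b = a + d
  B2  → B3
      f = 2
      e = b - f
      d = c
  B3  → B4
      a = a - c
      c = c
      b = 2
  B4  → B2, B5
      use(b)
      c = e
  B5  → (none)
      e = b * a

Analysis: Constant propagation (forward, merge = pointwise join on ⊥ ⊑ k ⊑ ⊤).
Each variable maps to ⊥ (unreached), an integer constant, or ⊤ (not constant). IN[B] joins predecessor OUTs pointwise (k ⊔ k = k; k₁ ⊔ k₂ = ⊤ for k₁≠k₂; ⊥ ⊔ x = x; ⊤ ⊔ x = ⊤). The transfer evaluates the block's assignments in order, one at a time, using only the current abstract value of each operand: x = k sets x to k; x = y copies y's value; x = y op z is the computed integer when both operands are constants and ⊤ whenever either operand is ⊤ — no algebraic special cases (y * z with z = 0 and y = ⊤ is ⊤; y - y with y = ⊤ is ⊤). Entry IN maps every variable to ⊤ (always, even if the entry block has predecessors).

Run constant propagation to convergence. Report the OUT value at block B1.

Per-block solution:
  B0: | IN=(all ⊤) | OUT={c:5; rest ⊤}
  B1: | IN={c:5; rest ⊤} | OUT={c:5, f:5; rest ⊤}
  B2: | IN=(all ⊤) | OUT={f:2; rest ⊤}
  B3: | IN={f:2; rest ⊤} | OUT={b:2, f:2; rest ⊤}
  B4: | IN={b:2, f:2; rest ⊤} | OUT={b:2, f:2; rest ⊤}
  B5: | IN=(all ⊤) | OUT=(all ⊤)

Merge at B1: IN[B1] = OUT[B0] = {a: ⊤, b: ⊤, c: 5, d: ⊤, e: ⊤, f: ⊤}
Applying B1's transfer function to that IN value gives OUT[B1] (row B1 above).

Answer: {a: ⊤, b: ⊤, c: 5, d: ⊤, e: ⊤, f: 5}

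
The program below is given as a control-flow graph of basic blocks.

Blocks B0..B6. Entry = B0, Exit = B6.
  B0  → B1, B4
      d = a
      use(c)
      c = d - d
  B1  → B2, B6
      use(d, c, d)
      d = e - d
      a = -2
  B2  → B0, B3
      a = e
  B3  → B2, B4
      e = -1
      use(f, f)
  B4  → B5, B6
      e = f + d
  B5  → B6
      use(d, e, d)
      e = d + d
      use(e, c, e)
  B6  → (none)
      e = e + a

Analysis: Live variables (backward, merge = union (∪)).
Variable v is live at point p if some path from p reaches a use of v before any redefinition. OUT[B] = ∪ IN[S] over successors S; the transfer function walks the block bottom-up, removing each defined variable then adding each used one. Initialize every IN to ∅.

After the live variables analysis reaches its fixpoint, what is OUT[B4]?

Per-block solution:
  B0:   IN={a, c, e, f}   OUT={a, c, d, e, f}
  B1:   IN={c, d, e, f}   OUT={a, c, d, e, f}
  B2:   IN={c, d, e, f}   OUT={a, c, d, e, f}
  B3:   IN={a, c, d, f}   OUT={a, c, d, e, f}
  B4:   IN={a, c, d, f}   OUT={a, c, d, e}
  B5:   IN={a, c, d, e}   OUT={a, e}
  B6:   IN={a, e}   OUT={}

Merge at B4: OUT[B4] = IN[B5] ⊔ IN[B6] = {a, c, d, e}

Answer: {a, c, d, e}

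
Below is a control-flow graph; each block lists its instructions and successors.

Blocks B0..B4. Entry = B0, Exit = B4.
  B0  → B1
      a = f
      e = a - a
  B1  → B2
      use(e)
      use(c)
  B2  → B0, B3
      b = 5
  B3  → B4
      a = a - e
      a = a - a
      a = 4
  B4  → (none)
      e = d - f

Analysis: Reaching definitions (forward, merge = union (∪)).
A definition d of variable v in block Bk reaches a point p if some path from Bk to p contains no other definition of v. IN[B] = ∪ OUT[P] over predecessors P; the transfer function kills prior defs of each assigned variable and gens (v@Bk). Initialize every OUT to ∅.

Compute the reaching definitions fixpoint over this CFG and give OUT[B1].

Answer: {a@B0, b@B2, e@B0}

Derivation:
Per-block solution:
  B0:  IN={a@B0, b@B2, e@B0}  OUT={a@B0, b@B2, e@B0}
  B1:  IN={a@B0, b@B2, e@B0}  OUT={a@B0, b@B2, e@B0}
  B2:  IN={a@B0, b@B2, e@B0}  OUT={a@B0, b@B2, e@B0}
  B3:  IN={a@B0, b@B2, e@B0}  OUT={a@B3, b@B2, e@B0}
  B4:  IN={a@B3, b@B2, e@B0}  OUT={a@B3, b@B2, e@B4}

Merge at B1: IN[B1] = OUT[B0] = {a@B0, b@B2, e@B0}
Applying B1's transfer function to that IN value gives OUT[B1] (row B1 above).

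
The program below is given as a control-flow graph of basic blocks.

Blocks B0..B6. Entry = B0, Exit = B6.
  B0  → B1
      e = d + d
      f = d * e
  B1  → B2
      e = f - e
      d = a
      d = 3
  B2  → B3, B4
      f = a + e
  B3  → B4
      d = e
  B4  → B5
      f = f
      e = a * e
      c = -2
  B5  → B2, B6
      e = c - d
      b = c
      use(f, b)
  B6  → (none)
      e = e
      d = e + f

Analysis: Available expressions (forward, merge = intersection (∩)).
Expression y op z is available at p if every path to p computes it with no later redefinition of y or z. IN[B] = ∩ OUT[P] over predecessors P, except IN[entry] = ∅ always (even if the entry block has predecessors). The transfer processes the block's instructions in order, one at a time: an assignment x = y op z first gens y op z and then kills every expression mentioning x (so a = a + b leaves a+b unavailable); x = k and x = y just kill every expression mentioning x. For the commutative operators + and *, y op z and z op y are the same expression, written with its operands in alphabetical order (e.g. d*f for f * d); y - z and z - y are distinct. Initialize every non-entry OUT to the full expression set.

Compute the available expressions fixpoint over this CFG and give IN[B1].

Converged values:
  B0:  IN={}  OUT={d*e, d+d}
  B1:  IN={d*e, d+d}  OUT={}
  B2:  IN={}  OUT={a+e}
  B3:  IN={a+e}  OUT={a+e}
  B4:  IN={a+e}  OUT={}
  B5:  IN={}  OUT={c-d}
  B6:  IN={c-d}  OUT={e+f}

Merge at B1: IN[B1] = OUT[B0] = {d*e, d+d}

Answer: {d*e, d+d}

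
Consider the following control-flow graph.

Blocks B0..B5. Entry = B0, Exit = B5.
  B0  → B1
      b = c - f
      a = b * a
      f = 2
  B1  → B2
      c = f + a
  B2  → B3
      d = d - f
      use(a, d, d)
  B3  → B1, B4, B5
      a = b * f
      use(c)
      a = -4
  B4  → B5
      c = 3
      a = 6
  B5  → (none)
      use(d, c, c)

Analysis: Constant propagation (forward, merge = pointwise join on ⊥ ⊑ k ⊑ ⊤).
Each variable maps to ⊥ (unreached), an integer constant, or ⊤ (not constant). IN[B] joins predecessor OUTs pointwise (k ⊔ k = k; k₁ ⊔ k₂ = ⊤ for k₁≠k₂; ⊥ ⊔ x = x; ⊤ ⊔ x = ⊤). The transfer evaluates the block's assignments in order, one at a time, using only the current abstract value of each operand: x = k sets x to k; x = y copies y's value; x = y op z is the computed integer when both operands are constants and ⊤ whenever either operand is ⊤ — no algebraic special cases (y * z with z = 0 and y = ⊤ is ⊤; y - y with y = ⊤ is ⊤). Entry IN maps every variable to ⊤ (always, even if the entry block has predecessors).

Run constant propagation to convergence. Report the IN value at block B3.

Answer: {a: ⊤, b: ⊤, c: ⊤, d: ⊤, e: ⊤, f: 2}

Derivation:
Per-block solution:
  B0:   IN=(all ⊤)   OUT={f:2; rest ⊤}
  B1:   IN={f:2; rest ⊤}   OUT={f:2; rest ⊤}
  B2:   IN={f:2; rest ⊤}   OUT={f:2; rest ⊤}
  B3:   IN={f:2; rest ⊤}   OUT={a:-4, f:2; rest ⊤}
  B4:   IN={a:-4, f:2; rest ⊤}   OUT={a:6, c:3, f:2; rest ⊤}
  B5:   IN={f:2; rest ⊤}   OUT={f:2; rest ⊤}

Merge at B3: IN[B3] = OUT[B2] = {a: ⊤, b: ⊤, c: ⊤, d: ⊤, e: ⊤, f: 2}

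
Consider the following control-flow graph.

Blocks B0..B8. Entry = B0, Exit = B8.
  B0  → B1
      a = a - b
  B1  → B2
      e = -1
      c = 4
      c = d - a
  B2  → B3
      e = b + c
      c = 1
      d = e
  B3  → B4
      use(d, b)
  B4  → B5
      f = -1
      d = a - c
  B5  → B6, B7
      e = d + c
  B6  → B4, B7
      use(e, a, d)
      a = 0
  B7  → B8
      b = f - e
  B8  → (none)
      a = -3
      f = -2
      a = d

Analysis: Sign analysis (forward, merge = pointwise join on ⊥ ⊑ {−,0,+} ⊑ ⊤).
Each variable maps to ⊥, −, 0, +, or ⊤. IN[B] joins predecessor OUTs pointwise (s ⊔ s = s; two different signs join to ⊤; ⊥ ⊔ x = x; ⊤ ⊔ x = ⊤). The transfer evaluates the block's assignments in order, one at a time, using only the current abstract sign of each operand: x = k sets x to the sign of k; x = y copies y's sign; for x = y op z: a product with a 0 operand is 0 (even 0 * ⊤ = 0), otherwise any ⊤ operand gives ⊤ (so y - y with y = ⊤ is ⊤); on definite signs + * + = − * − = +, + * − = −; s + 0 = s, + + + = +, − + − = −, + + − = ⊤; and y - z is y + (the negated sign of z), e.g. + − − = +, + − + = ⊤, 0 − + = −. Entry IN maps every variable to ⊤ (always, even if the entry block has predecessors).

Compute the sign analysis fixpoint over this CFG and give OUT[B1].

Answer: {a: ⊤, b: ⊤, c: ⊤, d: ⊤, e: -, f: ⊤}

Working:
Fixpoint table:
  B0:   IN=(all ⊤)   OUT=(all ⊤)
  B1:   IN=(all ⊤)   OUT={e:-; rest ⊤}
  B2:   IN={e:-; rest ⊤}   OUT={c:+; rest ⊤}
  B3:   IN={c:+; rest ⊤}   OUT={c:+; rest ⊤}
  B4:   IN={c:+; rest ⊤}   OUT={c:+, f:-; rest ⊤}
  B5:   IN={c:+, f:-; rest ⊤}   OUT={c:+, f:-; rest ⊤}
  B6:   IN={c:+, f:-; rest ⊤}   OUT={a:0, c:+, f:-; rest ⊤}
  B7:   IN={c:+, f:-; rest ⊤}   OUT={c:+, f:-; rest ⊤}
  B8:   IN={c:+, f:-; rest ⊤}   OUT={c:+, f:-; rest ⊤}

Merge at B1: IN[B1] = OUT[B0] = {a: ⊤, b: ⊤, c: ⊤, d: ⊤, e: ⊤, f: ⊤}
Applying B1's transfer function to that IN value gives OUT[B1] (row B1 above).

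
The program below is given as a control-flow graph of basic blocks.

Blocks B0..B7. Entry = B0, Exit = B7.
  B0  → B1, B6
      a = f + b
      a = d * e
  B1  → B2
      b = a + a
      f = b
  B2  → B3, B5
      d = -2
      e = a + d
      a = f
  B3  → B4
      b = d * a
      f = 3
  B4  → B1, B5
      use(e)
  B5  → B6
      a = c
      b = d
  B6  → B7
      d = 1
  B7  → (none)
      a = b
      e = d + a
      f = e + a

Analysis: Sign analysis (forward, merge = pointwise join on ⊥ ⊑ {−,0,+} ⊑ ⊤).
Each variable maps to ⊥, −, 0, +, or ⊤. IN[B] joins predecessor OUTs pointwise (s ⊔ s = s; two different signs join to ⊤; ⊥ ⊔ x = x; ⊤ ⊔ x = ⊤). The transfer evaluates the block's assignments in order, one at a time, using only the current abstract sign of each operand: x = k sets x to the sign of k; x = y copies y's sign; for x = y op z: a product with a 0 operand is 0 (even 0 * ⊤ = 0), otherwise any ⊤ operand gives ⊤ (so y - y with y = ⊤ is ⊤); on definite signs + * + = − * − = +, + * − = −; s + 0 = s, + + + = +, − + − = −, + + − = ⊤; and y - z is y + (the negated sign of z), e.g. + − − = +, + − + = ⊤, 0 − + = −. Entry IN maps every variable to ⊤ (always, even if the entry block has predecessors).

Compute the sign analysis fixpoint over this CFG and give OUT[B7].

Fixpoint table:
  B0: | IN=(all ⊤) | OUT=(all ⊤)
  B1: | IN=(all ⊤) | OUT=(all ⊤)
  B2: | IN=(all ⊤) | OUT={d:-; rest ⊤}
  B3: | IN={d:-; rest ⊤} | OUT={d:-, f:+; rest ⊤}
  B4: | IN={d:-, f:+; rest ⊤} | OUT={d:-, f:+; rest ⊤}
  B5: | IN={d:-; rest ⊤} | OUT={b:-, d:-; rest ⊤}
  B6: | IN=(all ⊤) | OUT={d:+; rest ⊤}
  B7: | IN={d:+; rest ⊤} | OUT={d:+; rest ⊤}

Merge at B7: IN[B7] = OUT[B6] = {a: ⊤, b: ⊤, c: ⊤, d: +, e: ⊤, f: ⊤}
Applying B7's transfer function to that IN value gives OUT[B7] (row B7 above).

Answer: {a: ⊤, b: ⊤, c: ⊤, d: +, e: ⊤, f: ⊤}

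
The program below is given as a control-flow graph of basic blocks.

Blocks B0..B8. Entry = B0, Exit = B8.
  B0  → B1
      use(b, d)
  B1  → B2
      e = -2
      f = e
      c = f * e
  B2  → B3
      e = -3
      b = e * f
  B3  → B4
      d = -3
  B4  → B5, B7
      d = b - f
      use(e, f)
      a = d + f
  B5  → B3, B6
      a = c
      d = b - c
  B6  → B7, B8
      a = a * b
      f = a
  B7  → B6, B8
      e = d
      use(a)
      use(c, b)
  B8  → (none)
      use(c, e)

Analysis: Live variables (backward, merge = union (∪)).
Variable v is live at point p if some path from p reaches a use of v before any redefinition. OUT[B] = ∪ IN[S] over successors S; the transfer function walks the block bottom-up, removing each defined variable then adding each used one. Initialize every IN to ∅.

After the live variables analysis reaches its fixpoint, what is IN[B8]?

Per-block solution:
  B0:   IN={b, d}   OUT={}
  B1:   IN={}   OUT={c, f}
  B2:   IN={c, f}   OUT={b, c, e, f}
  B3:   IN={b, c, e, f}   OUT={b, c, e, f}
  B4:   IN={b, c, e, f}   OUT={a, b, c, d, e, f}
  B5:   IN={b, c, e, f}   OUT={a, b, c, d, e, f}
  B6:   IN={a, b, c, d, e}   OUT={a, b, c, d, e}
  B7:   IN={a, b, c, d}   OUT={a, b, c, d, e}
  B8:   IN={c, e}   OUT={}

B8 is the boundary node: OUT[B8] = {}
Applying B8's transfer function to that OUT value gives IN[B8] (row B8 above).

Answer: {c, e}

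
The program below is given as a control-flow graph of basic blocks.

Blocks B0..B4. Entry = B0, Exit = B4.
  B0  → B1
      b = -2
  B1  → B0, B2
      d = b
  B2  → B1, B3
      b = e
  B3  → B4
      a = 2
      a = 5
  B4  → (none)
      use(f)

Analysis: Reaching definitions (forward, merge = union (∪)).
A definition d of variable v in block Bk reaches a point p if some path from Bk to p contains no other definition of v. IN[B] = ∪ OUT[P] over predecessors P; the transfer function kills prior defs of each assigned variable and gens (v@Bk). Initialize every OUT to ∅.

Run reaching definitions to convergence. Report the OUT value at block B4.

Answer: {a@B3, b@B2, d@B1}

Trace:
Converged values:
  B0:  IN={b@B0, b@B2, d@B1}  OUT={b@B0, d@B1}
  B1:  IN={b@B0, b@B2, d@B1}  OUT={b@B0, b@B2, d@B1}
  B2:  IN={b@B0, b@B2, d@B1}  OUT={b@B2, d@B1}
  B3:  IN={b@B2, d@B1}  OUT={a@B3, b@B2, d@B1}
  B4:  IN={a@B3, b@B2, d@B1}  OUT={a@B3, b@B2, d@B1}

Merge at B4: IN[B4] = OUT[B3] = {a@B3, b@B2, d@B1}
Applying B4's transfer function to that IN value gives OUT[B4] (row B4 above).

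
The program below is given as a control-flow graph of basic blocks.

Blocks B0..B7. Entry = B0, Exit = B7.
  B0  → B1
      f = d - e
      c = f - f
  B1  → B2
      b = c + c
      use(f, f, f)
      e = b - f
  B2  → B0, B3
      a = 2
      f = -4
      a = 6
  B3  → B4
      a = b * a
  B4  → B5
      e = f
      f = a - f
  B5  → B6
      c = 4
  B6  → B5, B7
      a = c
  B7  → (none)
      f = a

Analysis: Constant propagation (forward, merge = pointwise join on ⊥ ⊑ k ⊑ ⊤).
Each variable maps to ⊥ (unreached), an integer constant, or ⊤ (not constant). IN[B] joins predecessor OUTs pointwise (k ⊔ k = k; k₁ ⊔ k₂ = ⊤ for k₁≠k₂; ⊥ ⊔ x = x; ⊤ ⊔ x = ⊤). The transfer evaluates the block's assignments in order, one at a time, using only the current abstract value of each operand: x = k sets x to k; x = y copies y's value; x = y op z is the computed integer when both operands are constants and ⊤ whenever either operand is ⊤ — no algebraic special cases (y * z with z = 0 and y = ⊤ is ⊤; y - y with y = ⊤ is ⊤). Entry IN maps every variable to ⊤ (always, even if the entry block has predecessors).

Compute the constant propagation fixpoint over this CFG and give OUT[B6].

Answer: {a: 4, b: ⊤, c: 4, d: ⊤, e: -4, f: ⊤}

Derivation:
Fixpoint table:
  B0:   IN=(all ⊤)   OUT=(all ⊤)
  B1:   IN=(all ⊤)   OUT=(all ⊤)
  B2:   IN=(all ⊤)   OUT={a:6, f:-4; rest ⊤}
  B3:   IN={a:6, f:-4; rest ⊤}   OUT={f:-4; rest ⊤}
  B4:   IN={f:-4; rest ⊤}   OUT={e:-4; rest ⊤}
  B5:   IN={e:-4; rest ⊤}   OUT={c:4, e:-4; rest ⊤}
  B6:   IN={c:4, e:-4; rest ⊤}   OUT={a:4, c:4, e:-4; rest ⊤}
  B7:   IN={a:4, c:4, e:-4; rest ⊤}   OUT={a:4, c:4, e:-4, f:4; rest ⊤}

Merge at B6: IN[B6] = OUT[B5] = {a: ⊤, b: ⊤, c: 4, d: ⊤, e: -4, f: ⊤}
Applying B6's transfer function to that IN value gives OUT[B6] (row B6 above).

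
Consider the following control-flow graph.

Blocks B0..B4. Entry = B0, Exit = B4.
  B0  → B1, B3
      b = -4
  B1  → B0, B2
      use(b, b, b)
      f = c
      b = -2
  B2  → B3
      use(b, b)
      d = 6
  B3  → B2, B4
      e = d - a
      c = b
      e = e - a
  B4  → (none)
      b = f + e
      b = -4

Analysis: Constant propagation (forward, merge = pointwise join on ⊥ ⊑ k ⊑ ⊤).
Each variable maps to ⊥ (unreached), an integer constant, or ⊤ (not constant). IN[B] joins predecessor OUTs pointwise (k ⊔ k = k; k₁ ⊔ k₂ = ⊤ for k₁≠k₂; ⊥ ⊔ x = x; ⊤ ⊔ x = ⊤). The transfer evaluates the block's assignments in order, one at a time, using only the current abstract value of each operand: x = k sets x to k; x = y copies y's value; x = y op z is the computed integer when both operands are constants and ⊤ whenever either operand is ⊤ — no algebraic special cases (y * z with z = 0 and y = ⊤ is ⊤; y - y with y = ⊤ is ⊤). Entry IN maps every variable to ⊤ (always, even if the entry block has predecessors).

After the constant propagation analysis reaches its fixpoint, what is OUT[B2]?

Per-block solution:
  B0: | IN=(all ⊤) | OUT={b:-4; rest ⊤}
  B1: | IN={b:-4; rest ⊤} | OUT={b:-2; rest ⊤}
  B2: | IN=(all ⊤) | OUT={d:6; rest ⊤}
  B3: | IN=(all ⊤) | OUT=(all ⊤)
  B4: | IN=(all ⊤) | OUT={b:-4; rest ⊤}

Merge at B2: IN[B2] = OUT[B1] ⊔ OUT[B3] = {a: ⊤, b: ⊤, c: ⊤, d: ⊤, e: ⊤, f: ⊤}
Applying B2's transfer function to that IN value gives OUT[B2] (row B2 above).

Answer: {a: ⊤, b: ⊤, c: ⊤, d: 6, e: ⊤, f: ⊤}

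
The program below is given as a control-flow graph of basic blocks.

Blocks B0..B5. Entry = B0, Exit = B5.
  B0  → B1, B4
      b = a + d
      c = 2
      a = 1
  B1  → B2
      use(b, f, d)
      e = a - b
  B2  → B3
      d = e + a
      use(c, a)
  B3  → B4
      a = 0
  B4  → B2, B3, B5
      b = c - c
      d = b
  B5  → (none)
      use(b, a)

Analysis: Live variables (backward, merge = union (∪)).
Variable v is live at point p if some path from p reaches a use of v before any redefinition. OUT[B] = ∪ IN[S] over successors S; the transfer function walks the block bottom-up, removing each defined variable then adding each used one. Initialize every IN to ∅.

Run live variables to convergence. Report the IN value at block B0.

Per-block solution:
  B0:  IN={a, d, e, f}  OUT={a, b, c, d, e, f}
  B1:  IN={a, b, c, d, f}  OUT={a, c, e}
  B2:  IN={a, c, e}  OUT={c, e}
  B3:  IN={c, e}  OUT={a, c, e}
  B4:  IN={a, c, e}  OUT={a, b, c, e}
  B5:  IN={a, b}  OUT={}

Merge at B0: OUT[B0] = IN[B1] ⊔ IN[B4] = {a, b, c, d, e, f}
Applying B0's transfer function to that OUT value gives IN[B0] (row B0 above).

Answer: {a, d, e, f}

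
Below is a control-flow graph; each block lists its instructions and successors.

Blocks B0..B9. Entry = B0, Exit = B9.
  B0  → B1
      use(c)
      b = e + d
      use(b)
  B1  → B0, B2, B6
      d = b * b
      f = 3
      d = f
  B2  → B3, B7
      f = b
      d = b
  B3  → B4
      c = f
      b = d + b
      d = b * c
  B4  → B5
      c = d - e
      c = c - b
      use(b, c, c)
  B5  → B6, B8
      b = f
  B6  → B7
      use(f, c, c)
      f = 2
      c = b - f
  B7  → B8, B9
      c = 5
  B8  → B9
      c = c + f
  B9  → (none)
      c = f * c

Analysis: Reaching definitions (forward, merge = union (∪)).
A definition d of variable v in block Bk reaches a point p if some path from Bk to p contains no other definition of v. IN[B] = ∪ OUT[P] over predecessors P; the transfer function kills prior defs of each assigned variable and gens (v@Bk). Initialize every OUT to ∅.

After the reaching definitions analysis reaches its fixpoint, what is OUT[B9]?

Answer: {b@B0, b@B5, c@B9, d@B1, d@B2, d@B3, f@B2, f@B6}

Working:
Per-block solution:
  B0:  IN={b@B0, d@B1, f@B1}  OUT={b@B0, d@B1, f@B1}
  B1:  IN={b@B0, d@B1, f@B1}  OUT={b@B0, d@B1, f@B1}
  B2:  IN={b@B0, d@B1, f@B1}  OUT={b@B0, d@B2, f@B2}
  B3:  IN={b@B0, d@B2, f@B2}  OUT={b@B3, c@B3, d@B3, f@B2}
  B4:  IN={b@B3, c@B3, d@B3, f@B2}  OUT={b@B3, c@B4, d@B3, f@B2}
  B5:  IN={b@B3, c@B4, d@B3, f@B2}  OUT={b@B5, c@B4, d@B3, f@B2}
  B6:  IN={b@B0, b@B5, c@B4, d@B1, d@B3, f@B1, f@B2}  OUT={b@B0, b@B5, c@B6, d@B1, d@B3, f@B6}
  B7:  IN={b@B0, b@B5, c@B6, d@B1, d@B2, d@B3, f@B2, f@B6}  OUT={b@B0, b@B5, c@B7, d@B1, d@B2, d@B3, f@B2, f@B6}
  B8:  IN={b@B0, b@B5, c@B4, c@B7, d@B1, d@B2, d@B3, f@B2, f@B6}  OUT={b@B0, b@B5, c@B8, d@B1, d@B2, d@B3, f@B2, f@B6}
  B9:  IN={b@B0, b@B5, c@B7, c@B8, d@B1, d@B2, d@B3, f@B2, f@B6}  OUT={b@B0, b@B5, c@B9, d@B1, d@B2, d@B3, f@B2, f@B6}

Merge at B9: IN[B9] = OUT[B7] ⊔ OUT[B8] = {b@B0, b@B5, c@B7, c@B8, d@B1, d@B2, d@B3, f@B2, f@B6}
Applying B9's transfer function to that IN value gives OUT[B9] (row B9 above).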